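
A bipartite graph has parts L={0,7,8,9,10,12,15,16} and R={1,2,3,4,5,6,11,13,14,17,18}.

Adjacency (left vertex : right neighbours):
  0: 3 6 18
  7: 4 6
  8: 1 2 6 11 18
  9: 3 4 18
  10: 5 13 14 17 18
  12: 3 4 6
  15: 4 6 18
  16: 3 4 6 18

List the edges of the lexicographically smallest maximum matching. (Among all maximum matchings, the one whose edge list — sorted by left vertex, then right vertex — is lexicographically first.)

Lex-smallest maximum matching: {(0,3), (7,4), (8,1), (9,18), (10,5), (12,6)}

|M| = 6 (so the lex-smallest maximum matching has 6 edges)
process left vertices in ascending order; for each, take the smallest-labelled available neighbour that still permits 6 edges overall, or leave it unmatched if none does
lex-smallest matching: {0-3, 7-4, 8-1, 9-18, 10-5, 12-6}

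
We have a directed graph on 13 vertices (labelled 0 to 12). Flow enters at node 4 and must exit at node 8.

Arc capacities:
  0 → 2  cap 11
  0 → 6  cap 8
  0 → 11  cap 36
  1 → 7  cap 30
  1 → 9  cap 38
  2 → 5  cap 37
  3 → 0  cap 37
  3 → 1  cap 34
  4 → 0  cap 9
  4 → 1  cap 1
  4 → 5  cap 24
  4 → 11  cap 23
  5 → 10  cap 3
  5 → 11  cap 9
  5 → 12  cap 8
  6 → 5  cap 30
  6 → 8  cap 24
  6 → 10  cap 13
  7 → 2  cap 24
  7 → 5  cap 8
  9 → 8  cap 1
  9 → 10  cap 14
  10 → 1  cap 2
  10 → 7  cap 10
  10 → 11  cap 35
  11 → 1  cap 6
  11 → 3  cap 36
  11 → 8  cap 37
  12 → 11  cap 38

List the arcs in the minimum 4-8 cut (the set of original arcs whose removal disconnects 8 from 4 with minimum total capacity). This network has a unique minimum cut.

Min-cut arcs: {(0,6), (9,8), (11,8)} (total capacity 46)

augment #1: 4→11→8 push 23
augment #2: 4→0→6→8 push 8
augment #3: 4→0→11→8 push 1
augment #4: 4→1→9→8 push 1
augment #5: 4→5→11→8 push 9
augment #6: 4→5→10→11→8 push 3
augment #7: 4→5→12→11→8 push 1
max flow = 46; residual-reachable set from 4 gives S-side
cut edges (S→T): {(0,6), (9,8), (11,8)} total cap 46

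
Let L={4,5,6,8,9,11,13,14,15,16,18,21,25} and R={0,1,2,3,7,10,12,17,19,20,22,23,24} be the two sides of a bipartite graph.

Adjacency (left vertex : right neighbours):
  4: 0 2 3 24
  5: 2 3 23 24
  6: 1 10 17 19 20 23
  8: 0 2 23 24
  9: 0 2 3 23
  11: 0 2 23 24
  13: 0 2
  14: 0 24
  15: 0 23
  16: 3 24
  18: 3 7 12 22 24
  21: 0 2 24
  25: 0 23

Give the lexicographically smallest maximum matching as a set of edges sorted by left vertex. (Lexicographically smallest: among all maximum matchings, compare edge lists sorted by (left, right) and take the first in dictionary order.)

|M| = 7 (so the lex-smallest maximum matching has 7 edges)
process left vertices in ascending order; for each, take the smallest-labelled available neighbour that still permits 7 edges overall, or leave it unmatched if none does
lex-smallest matching: {4-0, 5-2, 6-1, 8-23, 9-3, 11-24, 18-7}

Lex-smallest maximum matching: {(4,0), (5,2), (6,1), (8,23), (9,3), (11,24), (18,7)}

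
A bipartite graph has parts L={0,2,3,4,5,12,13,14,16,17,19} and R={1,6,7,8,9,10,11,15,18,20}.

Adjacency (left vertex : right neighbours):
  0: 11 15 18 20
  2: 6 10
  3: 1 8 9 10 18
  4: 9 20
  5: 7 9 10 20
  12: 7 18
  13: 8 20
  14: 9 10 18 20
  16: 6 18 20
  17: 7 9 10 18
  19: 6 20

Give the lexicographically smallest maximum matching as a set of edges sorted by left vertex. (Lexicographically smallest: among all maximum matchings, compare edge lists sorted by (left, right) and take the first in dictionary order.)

|M| = 9 (so the lex-smallest maximum matching has 9 edges)
process left vertices in ascending order; for each, take the smallest-labelled available neighbour that still permits 9 edges overall, or leave it unmatched if none does
lex-smallest matching: {0-11, 2-6, 3-1, 4-9, 5-7, 12-18, 13-8, 14-10, 16-20}

Lex-smallest maximum matching: {(0,11), (2,6), (3,1), (4,9), (5,7), (12,18), (13,8), (14,10), (16,20)}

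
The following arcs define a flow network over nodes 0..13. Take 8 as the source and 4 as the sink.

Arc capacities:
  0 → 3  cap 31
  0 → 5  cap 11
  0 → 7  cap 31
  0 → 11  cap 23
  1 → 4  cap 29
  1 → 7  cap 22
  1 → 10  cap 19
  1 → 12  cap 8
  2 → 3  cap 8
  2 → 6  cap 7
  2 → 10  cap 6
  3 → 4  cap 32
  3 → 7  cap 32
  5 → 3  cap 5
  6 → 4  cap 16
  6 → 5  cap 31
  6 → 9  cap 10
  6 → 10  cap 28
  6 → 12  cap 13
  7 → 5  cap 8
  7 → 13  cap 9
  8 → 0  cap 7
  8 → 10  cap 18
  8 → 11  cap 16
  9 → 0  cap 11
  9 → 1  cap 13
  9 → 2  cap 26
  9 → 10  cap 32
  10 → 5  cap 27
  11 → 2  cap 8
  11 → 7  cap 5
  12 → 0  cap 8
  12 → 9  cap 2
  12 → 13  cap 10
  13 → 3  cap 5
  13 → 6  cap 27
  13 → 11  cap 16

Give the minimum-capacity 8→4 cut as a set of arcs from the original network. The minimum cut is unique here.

augment #1: 8→0→3→4 push 7
augment #2: 8→10→5→3→4 push 5
augment #3: 8→11→2→3→4 push 8
augment #4: 8→11→7→13→3→4 push 5
max flow = 25; residual-reachable set from 8 gives S-side
cut edges (S→T): {(5,3), (8,0), (11,2), (11,7)} total cap 25

Min-cut arcs: {(5,3), (8,0), (11,2), (11,7)} (total capacity 25)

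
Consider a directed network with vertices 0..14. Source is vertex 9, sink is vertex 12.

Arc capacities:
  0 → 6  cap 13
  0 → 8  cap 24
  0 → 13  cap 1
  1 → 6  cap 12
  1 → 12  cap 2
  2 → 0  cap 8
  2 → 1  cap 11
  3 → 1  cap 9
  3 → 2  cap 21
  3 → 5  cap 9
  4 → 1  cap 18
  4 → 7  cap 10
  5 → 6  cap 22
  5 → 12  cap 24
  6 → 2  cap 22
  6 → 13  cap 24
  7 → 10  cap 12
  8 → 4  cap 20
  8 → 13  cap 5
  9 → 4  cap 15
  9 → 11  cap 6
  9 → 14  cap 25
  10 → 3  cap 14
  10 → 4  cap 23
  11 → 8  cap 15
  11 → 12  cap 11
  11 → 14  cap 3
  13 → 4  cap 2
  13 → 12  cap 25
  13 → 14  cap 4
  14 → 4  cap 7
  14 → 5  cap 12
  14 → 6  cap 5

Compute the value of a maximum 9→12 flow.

augment #1: 9→11→12 bottleneck 6, total now 6
augment #2: 9→4→1→12 bottleneck 2, total now 8
augment #3: 9→14→5→12 bottleneck 12, total now 20
augment #4: 9→14→6→13→12 bottleneck 5, total now 25
augment #5: 9→4→1→6→13→12 bottleneck 12, total now 37
augment #6: 9→4→7→10→3→5→12 bottleneck 1, total now 38
augment #7: 9→14→4→7→10→3→5→12 bottleneck 7, total now 45

Maximum flow value: 45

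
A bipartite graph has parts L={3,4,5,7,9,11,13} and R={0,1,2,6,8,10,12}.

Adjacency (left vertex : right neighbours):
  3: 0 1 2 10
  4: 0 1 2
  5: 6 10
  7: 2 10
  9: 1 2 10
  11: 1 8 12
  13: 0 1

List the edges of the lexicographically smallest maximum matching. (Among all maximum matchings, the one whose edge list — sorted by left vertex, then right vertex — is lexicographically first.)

Lex-smallest maximum matching: {(3,0), (4,1), (5,6), (7,2), (9,10), (11,8)}

|M| = 6 (so the lex-smallest maximum matching has 6 edges)
process left vertices in ascending order; for each, take the smallest-labelled available neighbour that still permits 6 edges overall, or leave it unmatched if none does
lex-smallest matching: {3-0, 4-1, 5-6, 7-2, 9-10, 11-8}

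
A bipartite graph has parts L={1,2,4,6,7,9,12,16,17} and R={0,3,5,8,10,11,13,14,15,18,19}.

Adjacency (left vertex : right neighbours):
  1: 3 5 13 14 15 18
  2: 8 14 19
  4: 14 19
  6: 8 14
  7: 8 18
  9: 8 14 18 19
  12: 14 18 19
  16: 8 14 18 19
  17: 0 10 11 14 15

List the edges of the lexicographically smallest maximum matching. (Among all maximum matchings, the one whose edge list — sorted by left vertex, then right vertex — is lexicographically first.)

|M| = 6 (so the lex-smallest maximum matching has 6 edges)
process left vertices in ascending order; for each, take the smallest-labelled available neighbour that still permits 6 edges overall, or leave it unmatched if none does
lex-smallest matching: {1-3, 2-8, 4-14, 7-18, 9-19, 17-0}

Lex-smallest maximum matching: {(1,3), (2,8), (4,14), (7,18), (9,19), (17,0)}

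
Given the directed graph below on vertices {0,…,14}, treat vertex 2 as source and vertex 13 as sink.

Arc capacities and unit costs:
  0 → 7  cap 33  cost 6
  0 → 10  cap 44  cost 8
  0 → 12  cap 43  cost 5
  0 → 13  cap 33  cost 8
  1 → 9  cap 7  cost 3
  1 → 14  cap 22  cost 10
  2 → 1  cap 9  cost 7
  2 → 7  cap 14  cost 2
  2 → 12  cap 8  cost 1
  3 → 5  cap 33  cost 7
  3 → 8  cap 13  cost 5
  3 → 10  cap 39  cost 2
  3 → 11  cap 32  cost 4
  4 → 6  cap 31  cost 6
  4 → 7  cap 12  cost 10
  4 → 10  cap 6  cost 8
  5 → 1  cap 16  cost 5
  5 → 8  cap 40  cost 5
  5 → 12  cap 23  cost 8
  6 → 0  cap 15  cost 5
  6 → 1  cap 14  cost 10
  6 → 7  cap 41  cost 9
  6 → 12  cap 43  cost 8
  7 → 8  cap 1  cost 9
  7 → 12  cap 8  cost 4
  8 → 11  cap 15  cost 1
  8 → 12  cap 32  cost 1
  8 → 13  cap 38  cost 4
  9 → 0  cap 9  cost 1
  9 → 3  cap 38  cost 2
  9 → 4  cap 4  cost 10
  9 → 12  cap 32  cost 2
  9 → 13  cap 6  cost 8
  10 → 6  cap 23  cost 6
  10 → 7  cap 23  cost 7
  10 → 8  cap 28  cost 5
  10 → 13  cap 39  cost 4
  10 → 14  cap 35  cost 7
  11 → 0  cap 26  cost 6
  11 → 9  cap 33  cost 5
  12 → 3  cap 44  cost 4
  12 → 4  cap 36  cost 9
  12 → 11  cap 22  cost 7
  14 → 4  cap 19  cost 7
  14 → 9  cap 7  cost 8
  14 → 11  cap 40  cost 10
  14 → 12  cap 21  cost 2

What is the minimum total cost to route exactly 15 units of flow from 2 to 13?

shortest-cost path #1: 2→12→3→10→13 push 8 @ unit cost 11 (adds 88)
shortest-cost path #2: 2→7→8→13 push 1 @ unit cost 15 (adds 15)
shortest-cost path #3: 2→7→12→3→10→13 push 6 @ unit cost 16 (adds 96)
total cost = 199

Minimum cost for 15 units: 199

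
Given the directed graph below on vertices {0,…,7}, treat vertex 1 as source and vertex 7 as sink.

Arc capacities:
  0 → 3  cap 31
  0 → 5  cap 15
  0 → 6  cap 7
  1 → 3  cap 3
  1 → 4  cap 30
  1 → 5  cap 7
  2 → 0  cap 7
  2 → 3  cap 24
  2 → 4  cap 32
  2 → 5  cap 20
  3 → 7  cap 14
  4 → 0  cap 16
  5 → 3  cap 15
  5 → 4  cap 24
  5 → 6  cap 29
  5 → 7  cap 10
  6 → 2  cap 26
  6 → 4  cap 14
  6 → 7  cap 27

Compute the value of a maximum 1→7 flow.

Maximum flow value: 26

augment #1: 1→3→7 bottleneck 3, total now 3
augment #2: 1→5→7 bottleneck 7, total now 10
augment #3: 1→4→0→3→7 bottleneck 11, total now 21
augment #4: 1→4→0→5→7 bottleneck 3, total now 24
augment #5: 1→4→0→6→7 bottleneck 2, total now 26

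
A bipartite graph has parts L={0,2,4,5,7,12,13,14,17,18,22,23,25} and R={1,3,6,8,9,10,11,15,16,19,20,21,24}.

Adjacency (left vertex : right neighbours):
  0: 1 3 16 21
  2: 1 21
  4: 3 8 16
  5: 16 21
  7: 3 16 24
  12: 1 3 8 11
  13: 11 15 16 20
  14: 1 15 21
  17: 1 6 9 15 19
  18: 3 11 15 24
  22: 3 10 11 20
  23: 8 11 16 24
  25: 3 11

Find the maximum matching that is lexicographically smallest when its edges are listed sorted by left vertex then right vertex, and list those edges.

|M| = 11 (so the lex-smallest maximum matching has 11 edges)
process left vertices in ascending order; for each, take the smallest-labelled available neighbour that still permits 11 edges overall, or leave it unmatched if none does
lex-smallest matching: {0-1, 2-21, 4-3, 5-16, 7-24, 12-8, 13-20, 14-15, 17-6, 18-11, 22-10}

Lex-smallest maximum matching: {(0,1), (2,21), (4,3), (5,16), (7,24), (12,8), (13,20), (14,15), (17,6), (18,11), (22,10)}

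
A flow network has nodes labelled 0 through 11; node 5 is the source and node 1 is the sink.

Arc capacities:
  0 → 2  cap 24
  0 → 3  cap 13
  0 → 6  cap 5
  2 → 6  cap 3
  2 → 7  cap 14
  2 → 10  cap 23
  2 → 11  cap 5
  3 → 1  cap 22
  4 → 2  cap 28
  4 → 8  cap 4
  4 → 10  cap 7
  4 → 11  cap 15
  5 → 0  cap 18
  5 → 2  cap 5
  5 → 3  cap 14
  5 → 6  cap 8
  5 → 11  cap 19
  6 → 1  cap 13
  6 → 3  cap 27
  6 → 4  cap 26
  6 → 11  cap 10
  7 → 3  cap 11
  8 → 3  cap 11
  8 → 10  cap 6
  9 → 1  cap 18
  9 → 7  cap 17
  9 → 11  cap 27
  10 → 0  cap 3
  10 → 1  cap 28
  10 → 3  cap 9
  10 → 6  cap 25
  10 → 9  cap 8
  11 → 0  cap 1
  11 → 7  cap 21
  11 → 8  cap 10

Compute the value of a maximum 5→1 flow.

Maximum flow value: 60

augment #1: 5→3→1 bottleneck 14, total now 14
augment #2: 5→6→1 bottleneck 8, total now 22
augment #3: 5→0→3→1 bottleneck 8, total now 30
augment #4: 5→0→6→1 bottleneck 5, total now 35
augment #5: 5→2→10→1 bottleneck 5, total now 40
augment #6: 5→0→2→10→1 bottleneck 5, total now 45
augment #7: 5→11→8→10→1 bottleneck 6, total now 51
augment #8: 5→11→0→2→10→1 bottleneck 1, total now 52
augment #9: 5→11→7→3→0→2→10→1 bottleneck 8, total now 60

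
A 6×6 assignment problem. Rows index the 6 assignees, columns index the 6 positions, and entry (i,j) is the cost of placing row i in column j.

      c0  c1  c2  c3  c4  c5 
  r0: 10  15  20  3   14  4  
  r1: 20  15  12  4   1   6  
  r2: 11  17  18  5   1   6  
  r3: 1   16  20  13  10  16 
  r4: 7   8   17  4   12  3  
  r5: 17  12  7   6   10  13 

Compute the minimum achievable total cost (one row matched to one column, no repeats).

Minimum assignment cost: 25

optimal assignment: row0→col5 (cost 4), row1→col3 (cost 4), row2→col4 (cost 1), row3→col0 (cost 1), row4→col1 (cost 8), row5→col2 (cost 7)
total = 4 + 4 + 1 + 1 + 8 + 7 = 25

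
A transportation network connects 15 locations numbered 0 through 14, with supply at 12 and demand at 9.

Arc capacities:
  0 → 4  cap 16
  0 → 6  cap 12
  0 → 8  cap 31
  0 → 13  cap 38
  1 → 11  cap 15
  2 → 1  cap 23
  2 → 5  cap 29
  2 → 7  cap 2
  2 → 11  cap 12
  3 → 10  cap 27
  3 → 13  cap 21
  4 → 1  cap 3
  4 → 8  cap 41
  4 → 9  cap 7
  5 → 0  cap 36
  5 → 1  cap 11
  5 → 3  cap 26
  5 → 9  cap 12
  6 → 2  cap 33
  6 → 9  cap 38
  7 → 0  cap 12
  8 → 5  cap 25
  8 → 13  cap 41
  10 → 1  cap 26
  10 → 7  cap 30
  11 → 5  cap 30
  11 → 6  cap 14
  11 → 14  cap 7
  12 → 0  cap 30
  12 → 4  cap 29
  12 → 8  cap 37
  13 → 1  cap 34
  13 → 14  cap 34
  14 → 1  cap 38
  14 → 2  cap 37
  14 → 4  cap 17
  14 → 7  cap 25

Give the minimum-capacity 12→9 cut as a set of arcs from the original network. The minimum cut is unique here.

augment #1: 12→4→9 push 7
augment #2: 12→0→6→9 push 12
augment #3: 12→8→5→9 push 12
augment #4: 12→4→1→11→6→9 push 3
augment #5: 12→0→13→1→11→6→9 push 11
max flow = 45; residual-reachable set from 12 gives S-side
cut edges (S→T): {(0,6), (4,9), (5,9), (11,6)} total cap 45

Min-cut arcs: {(0,6), (4,9), (5,9), (11,6)} (total capacity 45)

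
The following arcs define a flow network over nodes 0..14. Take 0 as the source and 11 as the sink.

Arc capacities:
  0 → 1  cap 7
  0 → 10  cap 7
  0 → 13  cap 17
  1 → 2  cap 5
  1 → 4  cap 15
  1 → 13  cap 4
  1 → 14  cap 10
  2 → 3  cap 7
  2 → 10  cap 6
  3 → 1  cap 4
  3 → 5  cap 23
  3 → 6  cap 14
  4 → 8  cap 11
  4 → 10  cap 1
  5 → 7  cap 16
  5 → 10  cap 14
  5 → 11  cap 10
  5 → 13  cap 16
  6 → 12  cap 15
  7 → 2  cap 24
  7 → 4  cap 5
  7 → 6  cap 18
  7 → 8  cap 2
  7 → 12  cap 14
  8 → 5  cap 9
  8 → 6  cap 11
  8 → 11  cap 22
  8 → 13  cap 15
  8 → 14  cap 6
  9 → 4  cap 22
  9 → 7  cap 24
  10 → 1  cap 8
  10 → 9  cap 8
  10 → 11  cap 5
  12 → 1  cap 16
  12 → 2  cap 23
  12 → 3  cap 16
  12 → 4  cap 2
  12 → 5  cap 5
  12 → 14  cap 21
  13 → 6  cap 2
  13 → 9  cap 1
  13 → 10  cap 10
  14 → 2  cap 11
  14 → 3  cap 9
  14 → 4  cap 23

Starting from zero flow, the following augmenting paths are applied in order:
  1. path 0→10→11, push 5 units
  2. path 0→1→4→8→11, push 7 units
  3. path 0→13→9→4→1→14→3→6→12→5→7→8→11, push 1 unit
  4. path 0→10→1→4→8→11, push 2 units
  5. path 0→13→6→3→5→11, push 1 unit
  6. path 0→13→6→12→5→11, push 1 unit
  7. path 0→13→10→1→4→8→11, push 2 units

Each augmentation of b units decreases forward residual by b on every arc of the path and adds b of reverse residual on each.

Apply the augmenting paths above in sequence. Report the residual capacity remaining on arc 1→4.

Residual capacity of (1,4): 5

after path 1 (0→10→11, push 5): res(1,4)=15
after path 2 (0→1→4→8→11, push 7): res(1,4)=8
after path 3 (0→13→9→4→1→14→3→6→12→5→7→8→11, push 1): res(1,4)=9
after path 4 (0→10→1→4→8→11, push 2): res(1,4)=7
after path 5 (0→13→6→3→5→11, push 1): res(1,4)=7
after path 6 (0→13→6→12→5→11, push 1): res(1,4)=7
after path 7 (0→13→10→1→4→8→11, push 2): res(1,4)=5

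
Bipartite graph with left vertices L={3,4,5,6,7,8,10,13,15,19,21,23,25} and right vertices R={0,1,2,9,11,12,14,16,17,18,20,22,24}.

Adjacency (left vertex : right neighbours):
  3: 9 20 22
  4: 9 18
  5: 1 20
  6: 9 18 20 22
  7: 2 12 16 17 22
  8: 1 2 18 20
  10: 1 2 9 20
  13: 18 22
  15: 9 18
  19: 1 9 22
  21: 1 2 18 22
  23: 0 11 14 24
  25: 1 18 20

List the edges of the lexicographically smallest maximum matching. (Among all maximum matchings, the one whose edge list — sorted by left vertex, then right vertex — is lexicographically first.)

|M| = 8 (so the lex-smallest maximum matching has 8 edges)
process left vertices in ascending order; for each, take the smallest-labelled available neighbour that still permits 8 edges overall, or leave it unmatched if none does
lex-smallest matching: {3-9, 4-18, 5-1, 6-20, 7-12, 8-2, 13-22, 23-0}

Lex-smallest maximum matching: {(3,9), (4,18), (5,1), (6,20), (7,12), (8,2), (13,22), (23,0)}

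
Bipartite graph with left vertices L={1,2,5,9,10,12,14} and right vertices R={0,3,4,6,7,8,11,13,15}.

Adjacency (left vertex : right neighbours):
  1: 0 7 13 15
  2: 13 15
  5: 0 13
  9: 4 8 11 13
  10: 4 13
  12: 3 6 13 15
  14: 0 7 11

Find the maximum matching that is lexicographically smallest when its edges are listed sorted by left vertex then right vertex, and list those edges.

|M| = 7 (so the lex-smallest maximum matching has 7 edges)
process left vertices in ascending order; for each, take the smallest-labelled available neighbour that still permits 7 edges overall, or leave it unmatched if none does
lex-smallest matching: {1-0, 2-15, 5-13, 9-8, 10-4, 12-3, 14-7}

Lex-smallest maximum matching: {(1,0), (2,15), (5,13), (9,8), (10,4), (12,3), (14,7)}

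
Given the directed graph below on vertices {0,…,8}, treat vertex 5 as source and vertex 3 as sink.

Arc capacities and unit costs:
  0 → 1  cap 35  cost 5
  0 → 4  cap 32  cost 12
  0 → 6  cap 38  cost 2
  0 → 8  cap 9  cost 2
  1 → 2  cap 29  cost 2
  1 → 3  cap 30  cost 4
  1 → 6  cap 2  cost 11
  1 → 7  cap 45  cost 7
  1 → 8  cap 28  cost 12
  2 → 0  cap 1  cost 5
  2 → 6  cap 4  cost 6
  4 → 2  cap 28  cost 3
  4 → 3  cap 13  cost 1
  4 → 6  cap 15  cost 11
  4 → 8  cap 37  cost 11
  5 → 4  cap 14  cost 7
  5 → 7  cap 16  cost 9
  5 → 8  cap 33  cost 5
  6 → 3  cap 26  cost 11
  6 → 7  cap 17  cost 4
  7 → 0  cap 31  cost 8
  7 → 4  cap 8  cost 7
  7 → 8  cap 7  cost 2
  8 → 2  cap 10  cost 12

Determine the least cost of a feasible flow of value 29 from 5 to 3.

Minimum cost for 29 units: 518

shortest-cost path #1: 5→4→3 push 13 @ unit cost 8 (adds 104)
shortest-cost path #2: 5→4→2→0→1→3 push 1 @ unit cost 24 (adds 24)
shortest-cost path #3: 5→7→0→1→3 push 15 @ unit cost 26 (adds 390)
total cost = 518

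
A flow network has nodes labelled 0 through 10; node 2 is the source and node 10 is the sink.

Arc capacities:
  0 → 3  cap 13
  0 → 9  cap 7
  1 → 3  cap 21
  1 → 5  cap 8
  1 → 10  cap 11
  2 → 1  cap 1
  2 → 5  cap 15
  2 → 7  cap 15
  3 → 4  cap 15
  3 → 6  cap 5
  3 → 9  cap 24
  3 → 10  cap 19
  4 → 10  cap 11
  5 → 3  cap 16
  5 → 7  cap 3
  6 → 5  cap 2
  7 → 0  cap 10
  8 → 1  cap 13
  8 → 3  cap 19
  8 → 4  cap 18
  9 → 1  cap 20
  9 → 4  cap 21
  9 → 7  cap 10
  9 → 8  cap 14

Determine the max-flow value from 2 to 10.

augment #1: 2→1→10 bottleneck 1, total now 1
augment #2: 2→5→3→10 bottleneck 15, total now 16
augment #3: 2→7→0→3→10 bottleneck 4, total now 20
augment #4: 2→7→0→3→4→10 bottleneck 6, total now 26

Maximum flow value: 26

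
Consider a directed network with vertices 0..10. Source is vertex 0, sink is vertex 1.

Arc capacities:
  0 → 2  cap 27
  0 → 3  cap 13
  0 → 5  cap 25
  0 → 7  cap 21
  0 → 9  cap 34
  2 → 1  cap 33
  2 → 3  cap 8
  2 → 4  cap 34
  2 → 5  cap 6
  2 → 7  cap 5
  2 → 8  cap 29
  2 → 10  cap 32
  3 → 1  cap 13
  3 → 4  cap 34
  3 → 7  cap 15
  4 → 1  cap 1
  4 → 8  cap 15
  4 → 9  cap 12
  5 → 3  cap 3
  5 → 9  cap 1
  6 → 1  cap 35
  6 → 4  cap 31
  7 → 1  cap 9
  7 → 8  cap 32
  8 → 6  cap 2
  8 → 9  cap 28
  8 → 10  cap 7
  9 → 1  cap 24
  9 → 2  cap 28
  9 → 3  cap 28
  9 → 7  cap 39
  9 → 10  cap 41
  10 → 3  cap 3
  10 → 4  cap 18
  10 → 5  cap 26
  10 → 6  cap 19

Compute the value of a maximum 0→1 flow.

Maximum flow value: 99

augment #1: 0→2→1 bottleneck 27, total now 27
augment #2: 0→3→1 bottleneck 13, total now 40
augment #3: 0→7→1 bottleneck 9, total now 49
augment #4: 0→9→1 bottleneck 24, total now 73
augment #5: 0→9→2→1 bottleneck 6, total now 79
augment #6: 0→5→3→4→1 bottleneck 1, total now 80
augment #7: 0→7→8→6→1 bottleneck 2, total now 82
augment #8: 0→9→10→6→1 bottleneck 4, total now 86
augment #9: 0→5→9→10→6→1 bottleneck 1, total now 87
augment #10: 0→7→8→10→6→1 bottleneck 7, total now 94
augment #11: 0→7→8→9→10→6→1 bottleneck 3, total now 97
augment #12: 0→5→3→4→9→10→6→1 bottleneck 2, total now 99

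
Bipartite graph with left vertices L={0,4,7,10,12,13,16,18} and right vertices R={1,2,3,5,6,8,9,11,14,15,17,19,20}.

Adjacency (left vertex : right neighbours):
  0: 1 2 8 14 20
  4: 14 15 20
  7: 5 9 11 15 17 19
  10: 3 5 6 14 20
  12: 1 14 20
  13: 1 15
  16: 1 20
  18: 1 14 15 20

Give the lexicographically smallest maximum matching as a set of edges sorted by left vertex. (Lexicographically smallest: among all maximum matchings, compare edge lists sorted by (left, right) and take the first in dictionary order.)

|M| = 7 (so the lex-smallest maximum matching has 7 edges)
process left vertices in ascending order; for each, take the smallest-labelled available neighbour that still permits 7 edges overall, or leave it unmatched if none does
lex-smallest matching: {0-2, 4-14, 7-5, 10-3, 12-1, 13-15, 16-20}

Lex-smallest maximum matching: {(0,2), (4,14), (7,5), (10,3), (12,1), (13,15), (16,20)}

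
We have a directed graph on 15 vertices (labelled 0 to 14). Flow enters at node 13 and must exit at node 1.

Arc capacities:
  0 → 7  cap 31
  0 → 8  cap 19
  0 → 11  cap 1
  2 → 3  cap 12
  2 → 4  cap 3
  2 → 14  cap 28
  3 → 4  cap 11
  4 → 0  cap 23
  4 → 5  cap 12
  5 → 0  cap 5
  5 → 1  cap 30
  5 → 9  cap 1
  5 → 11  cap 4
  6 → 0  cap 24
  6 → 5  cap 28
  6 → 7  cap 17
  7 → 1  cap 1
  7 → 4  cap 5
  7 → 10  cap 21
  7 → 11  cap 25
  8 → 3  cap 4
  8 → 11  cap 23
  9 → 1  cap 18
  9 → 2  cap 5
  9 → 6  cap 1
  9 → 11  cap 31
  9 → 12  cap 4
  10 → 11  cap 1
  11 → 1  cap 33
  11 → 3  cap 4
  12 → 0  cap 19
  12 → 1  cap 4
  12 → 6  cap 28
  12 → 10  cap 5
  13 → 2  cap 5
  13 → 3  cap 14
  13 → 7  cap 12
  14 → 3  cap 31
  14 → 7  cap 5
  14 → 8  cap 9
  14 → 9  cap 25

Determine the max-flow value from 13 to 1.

augment #1: 13→7→1 bottleneck 1, total now 1
augment #2: 13→7→11→1 bottleneck 11, total now 12
augment #3: 13→2→4→5→1 bottleneck 3, total now 15
augment #4: 13→2→14→9→1 bottleneck 2, total now 17
augment #5: 13→3→4→5→1 bottleneck 9, total now 26
augment #6: 13→3→4→0→11→1 bottleneck 1, total now 27
augment #7: 13→3→4→0→7→11→1 bottleneck 1, total now 28

Maximum flow value: 28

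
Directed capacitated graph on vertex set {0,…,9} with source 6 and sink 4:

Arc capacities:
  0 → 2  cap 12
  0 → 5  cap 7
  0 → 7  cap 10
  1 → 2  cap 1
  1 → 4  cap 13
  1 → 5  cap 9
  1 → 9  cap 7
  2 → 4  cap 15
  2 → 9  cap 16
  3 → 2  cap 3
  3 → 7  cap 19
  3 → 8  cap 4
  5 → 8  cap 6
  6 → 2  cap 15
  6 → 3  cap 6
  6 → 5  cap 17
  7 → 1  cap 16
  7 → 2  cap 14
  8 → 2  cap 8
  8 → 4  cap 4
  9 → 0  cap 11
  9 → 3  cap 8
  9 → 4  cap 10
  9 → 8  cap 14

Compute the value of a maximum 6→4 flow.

augment #1: 6→2→4 bottleneck 15, total now 15
augment #2: 6→3→8→4 bottleneck 4, total now 19
augment #3: 6→3→2→9→4 bottleneck 2, total now 21
augment #4: 6→5→8→2→9→4 bottleneck 6, total now 27

Maximum flow value: 27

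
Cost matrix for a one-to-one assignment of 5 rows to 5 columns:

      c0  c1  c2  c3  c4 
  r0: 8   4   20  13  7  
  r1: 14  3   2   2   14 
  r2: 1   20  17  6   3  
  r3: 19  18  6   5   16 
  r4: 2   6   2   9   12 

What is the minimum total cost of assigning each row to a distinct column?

Minimum assignment cost: 16

optimal assignment: row0→col1 (cost 4), row1→col2 (cost 2), row2→col4 (cost 3), row3→col3 (cost 5), row4→col0 (cost 2)
total = 4 + 2 + 3 + 5 + 2 = 16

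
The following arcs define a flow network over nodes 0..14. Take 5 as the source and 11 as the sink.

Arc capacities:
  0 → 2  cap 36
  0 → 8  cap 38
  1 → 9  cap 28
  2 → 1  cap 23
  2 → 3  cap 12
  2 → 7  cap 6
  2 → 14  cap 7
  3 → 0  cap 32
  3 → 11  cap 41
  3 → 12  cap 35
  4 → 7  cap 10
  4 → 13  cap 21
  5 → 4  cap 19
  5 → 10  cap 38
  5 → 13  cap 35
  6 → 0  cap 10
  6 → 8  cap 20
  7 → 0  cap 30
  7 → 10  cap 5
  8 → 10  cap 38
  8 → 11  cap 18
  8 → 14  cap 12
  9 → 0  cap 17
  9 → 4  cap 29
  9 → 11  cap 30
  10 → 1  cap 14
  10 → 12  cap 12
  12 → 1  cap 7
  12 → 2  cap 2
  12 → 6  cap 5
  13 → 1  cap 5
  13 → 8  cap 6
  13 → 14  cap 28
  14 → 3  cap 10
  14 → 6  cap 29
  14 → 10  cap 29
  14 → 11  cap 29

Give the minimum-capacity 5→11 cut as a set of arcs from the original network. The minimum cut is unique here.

Min-cut arcs: {(4,7), (10,1), (10,12), (13,1), (13,8), (13,14)} (total capacity 75)

augment #1: 5→13→8→11 push 6
augment #2: 5→13→14→11 push 28
augment #3: 5→10→1→9→11 push 14
augment #4: 5→13→1→9→11 push 1
augment #5: 5→4→7→0→8→11 push 10
augment #6: 5→4→13→1→9→11 push 4
augment #7: 5→10→12→1→9→11 push 7
augment #8: 5→10→12→2→3→11 push 2
augment #9: 5→10→12→6→8→11 push 2
augment #10: 5→10→12→6→8→14→11 push 1
max flow = 75; residual-reachable set from 5 gives S-side
cut edges (S→T): {(4,7), (10,1), (10,12), (13,1), (13,8), (13,14)} total cap 75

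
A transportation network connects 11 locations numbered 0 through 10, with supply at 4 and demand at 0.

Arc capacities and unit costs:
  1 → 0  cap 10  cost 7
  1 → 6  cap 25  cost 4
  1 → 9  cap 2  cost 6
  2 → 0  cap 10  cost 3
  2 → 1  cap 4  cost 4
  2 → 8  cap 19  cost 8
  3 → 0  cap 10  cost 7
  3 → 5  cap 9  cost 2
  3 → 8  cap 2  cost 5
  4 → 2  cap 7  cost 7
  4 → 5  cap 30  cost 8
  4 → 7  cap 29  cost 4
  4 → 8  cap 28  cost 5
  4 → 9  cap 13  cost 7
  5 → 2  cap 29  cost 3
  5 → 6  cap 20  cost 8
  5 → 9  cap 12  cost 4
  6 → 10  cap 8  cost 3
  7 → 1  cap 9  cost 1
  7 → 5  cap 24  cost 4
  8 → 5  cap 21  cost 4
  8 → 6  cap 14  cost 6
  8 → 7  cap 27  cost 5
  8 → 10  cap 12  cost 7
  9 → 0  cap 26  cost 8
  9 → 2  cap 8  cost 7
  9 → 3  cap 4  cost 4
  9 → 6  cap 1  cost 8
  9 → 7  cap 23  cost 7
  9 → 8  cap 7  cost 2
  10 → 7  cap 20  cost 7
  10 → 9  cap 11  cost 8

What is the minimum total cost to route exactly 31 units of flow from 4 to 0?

shortest-cost path #1: 4→2→0 push 7 @ unit cost 10 (adds 70)
shortest-cost path #2: 4→7→1→0 push 9 @ unit cost 12 (adds 108)
shortest-cost path #3: 4→5→2→0 push 3 @ unit cost 14 (adds 42)
shortest-cost path #4: 4→9→0 push 12 @ unit cost 15 (adds 180)
total cost = 400

Minimum cost for 31 units: 400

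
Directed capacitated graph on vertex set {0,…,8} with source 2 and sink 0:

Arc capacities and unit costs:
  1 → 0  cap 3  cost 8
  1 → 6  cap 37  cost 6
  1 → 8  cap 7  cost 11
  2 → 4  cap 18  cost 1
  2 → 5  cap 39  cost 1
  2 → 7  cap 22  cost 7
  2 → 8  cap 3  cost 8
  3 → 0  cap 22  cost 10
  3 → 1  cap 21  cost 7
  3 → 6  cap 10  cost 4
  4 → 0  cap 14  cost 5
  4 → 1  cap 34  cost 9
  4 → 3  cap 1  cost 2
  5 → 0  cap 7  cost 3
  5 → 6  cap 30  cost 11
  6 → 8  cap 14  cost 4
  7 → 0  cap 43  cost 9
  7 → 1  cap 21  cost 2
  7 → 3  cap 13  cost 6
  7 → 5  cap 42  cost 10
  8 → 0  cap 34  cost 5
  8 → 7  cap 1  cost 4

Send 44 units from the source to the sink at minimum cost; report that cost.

Minimum cost for 44 units: 468

shortest-cost path #1: 2→5→0 push 7 @ unit cost 4 (adds 28)
shortest-cost path #2: 2→4→0 push 14 @ unit cost 6 (adds 84)
shortest-cost path #3: 2→8→0 push 3 @ unit cost 13 (adds 39)
shortest-cost path #4: 2→4→3→0 push 1 @ unit cost 13 (adds 13)
shortest-cost path #5: 2→7→0 push 19 @ unit cost 16 (adds 304)
total cost = 468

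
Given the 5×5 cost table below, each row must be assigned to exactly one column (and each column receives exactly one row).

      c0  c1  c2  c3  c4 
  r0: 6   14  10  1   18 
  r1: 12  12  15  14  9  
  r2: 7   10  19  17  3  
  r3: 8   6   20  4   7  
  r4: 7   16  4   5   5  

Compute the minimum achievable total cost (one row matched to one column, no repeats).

optimal assignment: row0→col3 (cost 1), row1→col0 (cost 12), row2→col4 (cost 3), row3→col1 (cost 6), row4→col2 (cost 4)
total = 1 + 12 + 3 + 6 + 4 = 26

Minimum assignment cost: 26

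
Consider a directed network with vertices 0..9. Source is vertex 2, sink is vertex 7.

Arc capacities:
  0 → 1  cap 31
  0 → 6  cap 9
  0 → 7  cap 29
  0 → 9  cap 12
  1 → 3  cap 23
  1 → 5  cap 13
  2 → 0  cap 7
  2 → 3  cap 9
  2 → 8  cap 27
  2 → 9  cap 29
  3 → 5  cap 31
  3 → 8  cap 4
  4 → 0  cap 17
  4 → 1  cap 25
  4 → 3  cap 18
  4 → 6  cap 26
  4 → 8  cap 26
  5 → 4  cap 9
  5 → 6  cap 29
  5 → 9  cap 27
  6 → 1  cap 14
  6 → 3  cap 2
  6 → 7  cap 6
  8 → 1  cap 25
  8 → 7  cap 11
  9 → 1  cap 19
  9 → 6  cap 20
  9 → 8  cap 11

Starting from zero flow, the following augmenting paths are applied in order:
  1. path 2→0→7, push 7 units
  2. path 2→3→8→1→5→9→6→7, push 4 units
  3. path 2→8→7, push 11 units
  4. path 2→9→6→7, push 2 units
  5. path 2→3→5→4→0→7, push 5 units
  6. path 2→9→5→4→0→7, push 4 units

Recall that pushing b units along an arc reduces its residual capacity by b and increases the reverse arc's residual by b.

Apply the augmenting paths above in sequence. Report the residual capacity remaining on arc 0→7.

Residual capacity of (0,7): 13

after path 1 (2→0→7, push 7): res(0,7)=22
after path 2 (2→3→8→1→5→9→6→7, push 4): res(0,7)=22
after path 3 (2→8→7, push 11): res(0,7)=22
after path 4 (2→9→6→7, push 2): res(0,7)=22
after path 5 (2→3→5→4→0→7, push 5): res(0,7)=17
after path 6 (2→9→5→4→0→7, push 4): res(0,7)=13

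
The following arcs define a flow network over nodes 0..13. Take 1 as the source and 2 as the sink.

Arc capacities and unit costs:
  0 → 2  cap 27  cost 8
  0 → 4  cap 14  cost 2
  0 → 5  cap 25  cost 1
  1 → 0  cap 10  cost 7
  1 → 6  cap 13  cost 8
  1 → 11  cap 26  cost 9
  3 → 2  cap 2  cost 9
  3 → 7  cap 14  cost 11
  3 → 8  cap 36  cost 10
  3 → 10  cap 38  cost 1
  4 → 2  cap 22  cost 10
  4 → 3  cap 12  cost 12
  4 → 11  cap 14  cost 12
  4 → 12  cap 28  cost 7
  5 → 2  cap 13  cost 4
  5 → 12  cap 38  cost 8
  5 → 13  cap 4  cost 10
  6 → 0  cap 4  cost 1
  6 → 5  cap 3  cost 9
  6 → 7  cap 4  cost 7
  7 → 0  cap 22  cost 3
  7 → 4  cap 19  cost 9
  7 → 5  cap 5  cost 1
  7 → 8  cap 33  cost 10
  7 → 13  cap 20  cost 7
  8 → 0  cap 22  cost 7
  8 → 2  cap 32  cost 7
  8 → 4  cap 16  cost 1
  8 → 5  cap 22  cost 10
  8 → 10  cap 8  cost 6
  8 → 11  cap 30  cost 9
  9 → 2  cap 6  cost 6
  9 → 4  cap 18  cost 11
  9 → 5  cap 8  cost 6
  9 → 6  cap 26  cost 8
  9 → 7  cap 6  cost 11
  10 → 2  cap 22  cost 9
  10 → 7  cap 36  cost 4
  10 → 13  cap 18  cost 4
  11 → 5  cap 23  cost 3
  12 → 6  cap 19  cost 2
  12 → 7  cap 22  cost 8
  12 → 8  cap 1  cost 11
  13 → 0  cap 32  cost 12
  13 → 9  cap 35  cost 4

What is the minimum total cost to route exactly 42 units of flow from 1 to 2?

Minimum cost for 42 units: 935

shortest-cost path #1: 1→0→5→2 push 10 @ unit cost 12 (adds 120)
shortest-cost path #2: 1→6→0→5→2 push 3 @ unit cost 14 (adds 42)
shortest-cost path #3: 1→6→0→2 push 1 @ unit cost 17 (adds 17)
shortest-cost path #4: 1→11→5→0→2 push 13 @ unit cost 19 (adds 247)
shortest-cost path #5: 1→6→7→0→2 push 4 @ unit cost 26 (adds 104)
shortest-cost path #6: 1→11→5→13→9→2 push 4 @ unit cost 32 (adds 128)
shortest-cost path #7: 1→11→5→12→8→2 push 1 @ unit cost 38 (adds 38)
shortest-cost path #8: 1→11→5→12→7→0→2 push 5 @ unit cost 39 (adds 195)
shortest-cost path #9: 1→6→5→12→7→0→2 push 1 @ unit cost 44 (adds 44)
total cost = 935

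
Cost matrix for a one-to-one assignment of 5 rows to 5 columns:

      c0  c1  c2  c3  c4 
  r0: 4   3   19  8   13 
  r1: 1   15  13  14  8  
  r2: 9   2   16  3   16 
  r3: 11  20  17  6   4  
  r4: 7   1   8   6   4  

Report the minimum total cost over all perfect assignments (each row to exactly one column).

Minimum assignment cost: 19

optimal assignment: row0→col1 (cost 3), row1→col0 (cost 1), row2→col3 (cost 3), row3→col4 (cost 4), row4→col2 (cost 8)
total = 3 + 1 + 3 + 4 + 8 = 19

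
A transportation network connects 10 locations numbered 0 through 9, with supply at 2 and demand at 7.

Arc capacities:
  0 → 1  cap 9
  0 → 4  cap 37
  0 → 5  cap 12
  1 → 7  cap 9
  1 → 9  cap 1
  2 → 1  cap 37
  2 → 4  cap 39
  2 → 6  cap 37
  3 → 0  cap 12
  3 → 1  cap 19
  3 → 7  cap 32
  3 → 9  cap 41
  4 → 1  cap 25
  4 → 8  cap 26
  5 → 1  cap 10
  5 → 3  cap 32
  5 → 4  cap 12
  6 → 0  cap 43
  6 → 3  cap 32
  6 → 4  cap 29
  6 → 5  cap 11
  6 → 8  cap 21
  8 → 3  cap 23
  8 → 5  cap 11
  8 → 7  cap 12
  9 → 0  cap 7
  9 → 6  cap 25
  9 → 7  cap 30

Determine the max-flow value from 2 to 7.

augment #1: 2→1→7 bottleneck 9, total now 9
augment #2: 2→1→9→7 bottleneck 1, total now 10
augment #3: 2→4→8→7 bottleneck 12, total now 22
augment #4: 2→6→3→7 bottleneck 32, total now 54
augment #5: 2→4→8→3→9→7 bottleneck 14, total now 68
augment #6: 2→6→5→3→9→7 bottleneck 5, total now 73

Maximum flow value: 73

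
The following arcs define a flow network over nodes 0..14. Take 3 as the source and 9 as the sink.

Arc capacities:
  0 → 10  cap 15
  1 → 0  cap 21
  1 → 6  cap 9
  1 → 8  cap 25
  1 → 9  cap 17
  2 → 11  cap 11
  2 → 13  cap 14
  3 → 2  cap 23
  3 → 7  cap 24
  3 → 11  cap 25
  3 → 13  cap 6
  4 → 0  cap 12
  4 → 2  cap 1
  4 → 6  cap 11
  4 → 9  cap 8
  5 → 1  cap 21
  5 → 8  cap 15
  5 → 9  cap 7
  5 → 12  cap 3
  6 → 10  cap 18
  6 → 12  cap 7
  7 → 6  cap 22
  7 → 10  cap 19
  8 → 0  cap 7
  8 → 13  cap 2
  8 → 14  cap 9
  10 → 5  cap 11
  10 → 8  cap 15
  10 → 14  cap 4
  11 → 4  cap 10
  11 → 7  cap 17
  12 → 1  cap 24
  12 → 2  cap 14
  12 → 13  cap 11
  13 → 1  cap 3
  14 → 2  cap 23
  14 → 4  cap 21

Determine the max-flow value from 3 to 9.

Maximum flow value: 29

augment #1: 3→11→4→9 bottleneck 8, total now 8
augment #2: 3→13→1→9 bottleneck 3, total now 11
augment #3: 3→7→10→5→9 bottleneck 7, total now 18
augment #4: 3→7→6→12→1→9 bottleneck 7, total now 25
augment #5: 3→7→10→5→1→9 bottleneck 4, total now 29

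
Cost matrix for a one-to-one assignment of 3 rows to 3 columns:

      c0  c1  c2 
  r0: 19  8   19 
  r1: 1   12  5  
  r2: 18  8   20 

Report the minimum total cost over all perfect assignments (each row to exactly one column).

optimal assignment: row0→col2 (cost 19), row1→col0 (cost 1), row2→col1 (cost 8)
total = 19 + 1 + 8 = 28

Minimum assignment cost: 28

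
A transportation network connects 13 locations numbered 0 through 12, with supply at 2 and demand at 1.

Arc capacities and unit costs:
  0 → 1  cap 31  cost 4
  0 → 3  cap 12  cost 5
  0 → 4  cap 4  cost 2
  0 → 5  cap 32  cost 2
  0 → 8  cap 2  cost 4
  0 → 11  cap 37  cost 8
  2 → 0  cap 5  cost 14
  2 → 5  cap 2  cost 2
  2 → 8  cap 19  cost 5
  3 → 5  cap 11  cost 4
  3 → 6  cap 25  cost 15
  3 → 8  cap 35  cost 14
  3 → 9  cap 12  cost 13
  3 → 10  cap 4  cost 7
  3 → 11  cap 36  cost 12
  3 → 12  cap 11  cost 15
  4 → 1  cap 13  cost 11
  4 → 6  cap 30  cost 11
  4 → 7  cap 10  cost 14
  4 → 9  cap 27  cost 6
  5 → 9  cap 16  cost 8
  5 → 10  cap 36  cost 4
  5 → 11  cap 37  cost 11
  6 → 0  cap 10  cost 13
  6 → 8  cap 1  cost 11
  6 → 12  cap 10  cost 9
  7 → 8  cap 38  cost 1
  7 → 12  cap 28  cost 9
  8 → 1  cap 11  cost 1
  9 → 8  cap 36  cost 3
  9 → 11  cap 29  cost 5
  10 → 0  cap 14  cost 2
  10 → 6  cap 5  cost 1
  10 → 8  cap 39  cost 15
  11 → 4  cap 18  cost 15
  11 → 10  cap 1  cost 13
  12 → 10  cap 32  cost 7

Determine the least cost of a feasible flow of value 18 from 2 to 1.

shortest-cost path #1: 2→8→1 push 11 @ unit cost 6 (adds 66)
shortest-cost path #2: 2→5→10→0→1 push 2 @ unit cost 12 (adds 24)
shortest-cost path #3: 2→0→1 push 5 @ unit cost 18 (adds 90)
total cost = 180

Minimum cost for 18 units: 180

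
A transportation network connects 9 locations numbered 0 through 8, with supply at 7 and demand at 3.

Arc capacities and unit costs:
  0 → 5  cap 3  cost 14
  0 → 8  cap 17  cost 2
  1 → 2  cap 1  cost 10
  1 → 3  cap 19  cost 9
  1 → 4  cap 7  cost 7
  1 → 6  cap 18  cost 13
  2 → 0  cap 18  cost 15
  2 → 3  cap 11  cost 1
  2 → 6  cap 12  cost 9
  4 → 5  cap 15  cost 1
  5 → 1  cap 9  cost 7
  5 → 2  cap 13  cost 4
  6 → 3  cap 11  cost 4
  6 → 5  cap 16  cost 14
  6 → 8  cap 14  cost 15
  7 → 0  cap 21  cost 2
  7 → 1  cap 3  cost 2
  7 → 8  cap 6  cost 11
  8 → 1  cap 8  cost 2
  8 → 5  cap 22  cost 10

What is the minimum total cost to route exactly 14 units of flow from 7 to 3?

Minimum cost for 14 units: 210

shortest-cost path #1: 7→1→3 push 3 @ unit cost 11 (adds 33)
shortest-cost path #2: 7→0→8→1→3 push 8 @ unit cost 15 (adds 120)
shortest-cost path #3: 7→0→8→5→2→3 push 3 @ unit cost 19 (adds 57)
total cost = 210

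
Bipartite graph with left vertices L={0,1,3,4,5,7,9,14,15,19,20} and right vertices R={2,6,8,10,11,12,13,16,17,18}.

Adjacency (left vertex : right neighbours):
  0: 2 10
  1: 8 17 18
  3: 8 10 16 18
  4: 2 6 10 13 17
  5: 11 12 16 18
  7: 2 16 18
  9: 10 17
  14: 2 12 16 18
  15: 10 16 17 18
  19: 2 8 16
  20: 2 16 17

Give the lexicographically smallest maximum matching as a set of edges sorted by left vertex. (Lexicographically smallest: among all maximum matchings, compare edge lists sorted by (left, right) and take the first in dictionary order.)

|M| = 9 (so the lex-smallest maximum matching has 9 edges)
process left vertices in ascending order; for each, take the smallest-labelled available neighbour that still permits 9 edges overall, or leave it unmatched if none does
lex-smallest matching: {0-2, 1-8, 3-10, 4-6, 5-11, 7-16, 9-17, 14-12, 15-18}

Lex-smallest maximum matching: {(0,2), (1,8), (3,10), (4,6), (5,11), (7,16), (9,17), (14,12), (15,18)}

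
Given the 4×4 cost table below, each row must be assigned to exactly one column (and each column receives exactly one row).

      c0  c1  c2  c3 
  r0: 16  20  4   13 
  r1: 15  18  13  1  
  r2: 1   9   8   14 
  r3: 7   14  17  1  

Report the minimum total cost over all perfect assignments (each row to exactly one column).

Minimum assignment cost: 20

optimal assignment: row0→col2 (cost 4), row1→col3 (cost 1), row2→col0 (cost 1), row3→col1 (cost 14)
total = 4 + 1 + 1 + 14 = 20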